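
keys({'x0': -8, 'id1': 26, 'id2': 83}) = ['x0', 'id1', 'id2']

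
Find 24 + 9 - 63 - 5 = -35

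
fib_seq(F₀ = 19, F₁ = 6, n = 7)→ [19, 6, 25, 31, 56, 87, 143]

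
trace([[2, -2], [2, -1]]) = diagonal: 2 + (-1)
= 1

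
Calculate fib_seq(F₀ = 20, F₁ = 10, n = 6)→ F_2 = F_1 + F_0 = 30
F_3 = F_2 + F_1 = 40
F_4 = F_3 + F_2 = 70
...
= [20, 10, 30, 40, 70, 110]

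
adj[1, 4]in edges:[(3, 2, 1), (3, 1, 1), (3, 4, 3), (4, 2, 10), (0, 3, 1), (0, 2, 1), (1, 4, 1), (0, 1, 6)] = 1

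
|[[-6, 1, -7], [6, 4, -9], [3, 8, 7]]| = (1)*(-6)*det([[4, -9], [8, 7]]) + (-1)*(1)*det([[6, -9], [3, 7]]) + (1)*(-7)*det([[6, 4], [3, 8]])
= -600 + -69 + -252
= -921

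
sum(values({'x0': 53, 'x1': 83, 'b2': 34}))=53 + 83 + 34
= 170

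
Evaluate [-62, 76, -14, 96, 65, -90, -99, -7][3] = 96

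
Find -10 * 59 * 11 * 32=-207680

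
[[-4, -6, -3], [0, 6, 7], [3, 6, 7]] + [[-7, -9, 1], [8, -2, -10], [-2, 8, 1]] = [[-11, -15, -2], [8, 4, -3], [1, 14, 8]]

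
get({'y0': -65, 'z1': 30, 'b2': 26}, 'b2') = 26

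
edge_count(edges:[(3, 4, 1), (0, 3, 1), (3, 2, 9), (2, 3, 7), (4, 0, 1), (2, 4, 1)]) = 6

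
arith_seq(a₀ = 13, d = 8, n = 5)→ a_0 = 13 + 0*8 = 13
a_1 = 13 + 1*8 = 21
a_2 = 13 + 2*8 = 29
...
= [13, 21, 29, 37, 45]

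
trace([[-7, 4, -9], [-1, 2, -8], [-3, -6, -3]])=diagonal: (-7) + 2 + (-3)
= -8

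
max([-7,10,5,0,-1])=10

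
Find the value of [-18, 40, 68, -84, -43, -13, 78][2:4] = [68, -84]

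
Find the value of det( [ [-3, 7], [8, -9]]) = -29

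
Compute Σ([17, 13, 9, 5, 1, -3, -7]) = 35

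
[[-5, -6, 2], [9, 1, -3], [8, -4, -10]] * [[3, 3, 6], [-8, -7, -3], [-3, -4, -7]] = C[0][0] = (-5)*(3) + (-6)*(-8) + (2)*(-3) = 27
C[0][1] = (-5)*(3) + (-6)*(-7) + (2)*(-4) = 19
C[0][2] = (-5)*(6) + (-6)*(-3) + (2)*(-7) = -26
C[1][0] = (9)*(3) + (1)*(-8) + (-3)*(-3) = 28
C[1][1] = (9)*(3) + (1)*(-7) + (-3)*(-4) = 32
C[1][2] = (9)*(6) + (1)*(-3) + (-3)*(-7) = 72
... (3 more cells)
= [[27, 19, -26], [28, 32, 72], [86, 92, 130]]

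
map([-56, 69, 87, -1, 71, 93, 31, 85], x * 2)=-56*2=-112, 69*2=138, 87*2=174, -1*2=-2, 71*2=142, 93*2=186, 31*2=62, 85*2=170
= [-112, 138, 174, -2, 142, 186, 62, 170]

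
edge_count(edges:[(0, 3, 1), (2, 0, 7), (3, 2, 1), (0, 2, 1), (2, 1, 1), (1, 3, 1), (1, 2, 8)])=7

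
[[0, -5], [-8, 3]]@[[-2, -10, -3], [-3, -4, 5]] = [[15, 20, -25], [7, 68, 39]]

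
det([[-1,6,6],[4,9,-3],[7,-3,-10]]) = (1)*(-1)*det([[9, -3], [-3, -10]]) + (-1)*(6)*det([[4, -3], [7, -10]]) + (1)*(6)*det([[4, 9], [7, -3]])
= 99 + 114 + -450
= -237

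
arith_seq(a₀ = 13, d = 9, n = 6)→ [13, 22, 31, 40, 49, 58]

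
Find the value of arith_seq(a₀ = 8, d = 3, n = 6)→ [8, 11, 14, 17, 20, 23]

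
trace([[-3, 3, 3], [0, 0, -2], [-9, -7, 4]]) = 1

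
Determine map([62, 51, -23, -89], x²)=[3844, 2601, 529, 7921]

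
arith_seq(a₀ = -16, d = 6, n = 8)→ [-16, -10, -4, 2, 8, 14, 20, 26]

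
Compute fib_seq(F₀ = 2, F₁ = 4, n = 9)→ F_2 = F_1 + F_0 = 6
F_3 = F_2 + F_1 = 10
F_4 = F_3 + F_2 = 16
...
= [2, 4, 6, 10, 16, 26, 42, 68, 110]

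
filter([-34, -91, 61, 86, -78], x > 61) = [86]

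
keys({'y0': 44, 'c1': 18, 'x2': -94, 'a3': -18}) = ['y0', 'c1', 'x2', 'a3']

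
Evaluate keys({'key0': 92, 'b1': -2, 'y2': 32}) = ['key0', 'b1', 'y2']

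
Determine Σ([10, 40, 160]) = 10 + 40 + 160
= 210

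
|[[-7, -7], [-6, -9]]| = 21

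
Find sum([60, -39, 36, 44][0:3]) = slice → [60, -39, 36]
60 + (-39) + 36
= 57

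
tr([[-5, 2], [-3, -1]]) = diagonal: (-5) + (-1)
= -6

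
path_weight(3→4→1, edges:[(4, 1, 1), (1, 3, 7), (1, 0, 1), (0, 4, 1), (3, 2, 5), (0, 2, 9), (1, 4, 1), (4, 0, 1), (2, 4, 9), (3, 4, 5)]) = 6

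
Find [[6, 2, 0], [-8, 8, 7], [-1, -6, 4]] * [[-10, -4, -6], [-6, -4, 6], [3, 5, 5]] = C[0][0] = (6)*(-10) + (2)*(-6) + (0)*(3) = -72
C[0][1] = (6)*(-4) + (2)*(-4) + (0)*(5) = -32
C[0][2] = (6)*(-6) + (2)*(6) + (0)*(5) = -24
C[1][0] = (-8)*(-10) + (8)*(-6) + (7)*(3) = 53
C[1][1] = (-8)*(-4) + (8)*(-4) + (7)*(5) = 35
C[1][2] = (-8)*(-6) + (8)*(6) + (7)*(5) = 131
... (3 more cells)
= [[-72, -32, -24], [53, 35, 131], [58, 48, -10]]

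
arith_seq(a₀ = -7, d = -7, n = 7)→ a_0 = -7 + 0*-7 = -7
a_1 = -7 + 1*-7 = -14
a_2 = -7 + 2*-7 = -21
...
= [-7, -14, -21, -28, -35, -42, -49]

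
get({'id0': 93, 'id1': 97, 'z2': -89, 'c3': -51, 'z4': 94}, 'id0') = 93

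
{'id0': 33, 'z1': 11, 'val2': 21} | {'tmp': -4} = {'id0': 33, 'z1': 11, 'val2': 21, 'tmp': -4}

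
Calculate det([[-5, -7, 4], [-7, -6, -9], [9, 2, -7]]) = 770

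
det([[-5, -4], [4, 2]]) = (-5)*(2) - (-4)*(4)
= 6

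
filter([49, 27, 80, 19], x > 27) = keep x where x > 27: 49✓, 27✗, 80✓, 19✗
= [49, 80]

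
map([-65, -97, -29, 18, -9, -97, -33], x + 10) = -65+10=-55, -97+10=-87, -29+10=-19, 18+10=28, -9+10=1, -97+10=-87, -33+10=-23
= [-55, -87, -19, 28, 1, -87, -23]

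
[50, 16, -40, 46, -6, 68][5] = 68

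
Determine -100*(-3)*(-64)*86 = -1651200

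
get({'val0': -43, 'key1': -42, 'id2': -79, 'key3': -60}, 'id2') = -79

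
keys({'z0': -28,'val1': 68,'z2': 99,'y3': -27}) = ['z0', 'val1', 'z2', 'y3']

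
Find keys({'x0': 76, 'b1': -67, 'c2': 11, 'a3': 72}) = ['x0', 'b1', 'c2', 'a3']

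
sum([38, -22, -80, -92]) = 38 + (-22) + (-80) + (-92)
= -156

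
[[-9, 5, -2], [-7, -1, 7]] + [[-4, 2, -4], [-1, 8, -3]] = [[-13, 7, -6], [-8, 7, 4]]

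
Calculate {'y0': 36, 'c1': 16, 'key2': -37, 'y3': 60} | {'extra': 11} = {'y0': 36, 'c1': 16, 'key2': -37, 'y3': 60, 'extra': 11}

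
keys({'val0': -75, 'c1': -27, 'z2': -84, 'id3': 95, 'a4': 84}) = ['val0', 'c1', 'z2', 'id3', 'a4']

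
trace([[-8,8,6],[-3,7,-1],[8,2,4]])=3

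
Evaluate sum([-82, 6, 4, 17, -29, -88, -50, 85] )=(-82) + 6 + 4 + 17 + (-29) + (-88) + (-50) + 85
= -137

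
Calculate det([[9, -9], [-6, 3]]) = (9)*(3) - (-9)*(-6)
= -27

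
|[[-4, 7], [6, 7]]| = -70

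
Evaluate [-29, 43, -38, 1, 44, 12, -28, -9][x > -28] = keep x where x > -28: -29✗, 43✓, -38✗, 1✓, 44✓, 12✓, -28✗, -9✓
= [43, 1, 44, 12, -9]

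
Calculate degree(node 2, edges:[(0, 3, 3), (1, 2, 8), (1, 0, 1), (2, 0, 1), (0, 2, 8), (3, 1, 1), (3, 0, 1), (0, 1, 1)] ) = incident: (1,2), (2,0), (0,2)
= 3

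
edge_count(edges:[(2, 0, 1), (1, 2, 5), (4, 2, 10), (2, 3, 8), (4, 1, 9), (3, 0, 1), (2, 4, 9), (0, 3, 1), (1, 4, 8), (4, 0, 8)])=10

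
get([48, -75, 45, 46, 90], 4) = 90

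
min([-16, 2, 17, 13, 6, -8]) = -16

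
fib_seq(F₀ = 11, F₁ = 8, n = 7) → [11, 8, 19, 27, 46, 73, 119]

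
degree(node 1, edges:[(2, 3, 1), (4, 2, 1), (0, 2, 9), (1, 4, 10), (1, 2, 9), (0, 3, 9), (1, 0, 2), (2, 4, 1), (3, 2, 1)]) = incident: (1,4), (1,2), (1,0)
= 3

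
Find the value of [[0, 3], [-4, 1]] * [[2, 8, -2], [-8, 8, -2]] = [[-24, 24, -6], [-16, -24, 6]]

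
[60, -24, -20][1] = -24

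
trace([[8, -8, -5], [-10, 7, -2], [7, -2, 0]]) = diagonal: 8 + 7 + 0
= 15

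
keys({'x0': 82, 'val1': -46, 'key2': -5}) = ['x0', 'val1', 'key2']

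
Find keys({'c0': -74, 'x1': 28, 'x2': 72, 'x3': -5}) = ['c0', 'x1', 'x2', 'x3']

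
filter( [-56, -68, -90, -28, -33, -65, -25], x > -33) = keep x where x > -33: -56✗, -68✗, -90✗, -28✓, -33✗, -65✗, -25✓
= [-28, -25]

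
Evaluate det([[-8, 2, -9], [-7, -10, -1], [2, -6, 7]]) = 144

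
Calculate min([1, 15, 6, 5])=1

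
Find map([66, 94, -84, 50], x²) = [4356, 8836, 7056, 2500]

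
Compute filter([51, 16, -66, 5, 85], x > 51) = [85]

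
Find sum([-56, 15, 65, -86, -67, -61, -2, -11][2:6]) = slice → [65, -86, -67, -61]
65 + (-86) + (-67) + (-61)
= -149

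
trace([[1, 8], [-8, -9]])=-8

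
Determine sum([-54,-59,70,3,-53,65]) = -28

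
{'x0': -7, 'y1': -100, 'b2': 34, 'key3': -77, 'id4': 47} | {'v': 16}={'x0': -7, 'y1': -100, 'b2': 34, 'key3': -77, 'id4': 47, 'v': 16}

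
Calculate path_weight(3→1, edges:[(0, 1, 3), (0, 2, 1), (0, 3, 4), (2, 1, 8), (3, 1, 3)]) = w(3→1)=3
= 3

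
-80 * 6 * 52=-24960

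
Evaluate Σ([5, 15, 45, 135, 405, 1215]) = 5 + 15 + 45 + 135 + 405 + 1215
= 1820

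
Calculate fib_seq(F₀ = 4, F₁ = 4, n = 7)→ F_2 = F_1 + F_0 = 8
F_3 = F_2 + F_1 = 12
F_4 = F_3 + F_2 = 20
...
= [4, 4, 8, 12, 20, 32, 52]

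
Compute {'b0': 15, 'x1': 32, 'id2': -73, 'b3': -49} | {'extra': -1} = {'b0': 15, 'x1': 32, 'id2': -73, 'b3': -49, 'extra': -1}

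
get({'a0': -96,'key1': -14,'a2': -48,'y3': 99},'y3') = 99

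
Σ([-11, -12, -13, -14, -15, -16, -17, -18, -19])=-135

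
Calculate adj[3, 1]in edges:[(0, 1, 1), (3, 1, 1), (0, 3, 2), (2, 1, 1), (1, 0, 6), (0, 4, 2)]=1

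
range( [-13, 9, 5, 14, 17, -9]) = 30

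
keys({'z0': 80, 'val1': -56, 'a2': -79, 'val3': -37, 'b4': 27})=['z0', 'val1', 'a2', 'val3', 'b4']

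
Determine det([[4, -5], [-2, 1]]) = -6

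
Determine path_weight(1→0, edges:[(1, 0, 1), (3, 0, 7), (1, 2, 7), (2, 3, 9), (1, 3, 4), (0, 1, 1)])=1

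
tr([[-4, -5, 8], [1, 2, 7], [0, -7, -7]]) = -9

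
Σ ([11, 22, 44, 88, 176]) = 341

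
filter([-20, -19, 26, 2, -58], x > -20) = keep x where x > -20: -20✗, -19✓, 26✓, 2✓, -58✗
= [-19, 26, 2]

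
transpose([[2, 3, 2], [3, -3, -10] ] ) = [[2, 3], [3, -3], [2, -10]]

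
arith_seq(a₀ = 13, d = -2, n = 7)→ [13, 11, 9, 7, 5, 3, 1]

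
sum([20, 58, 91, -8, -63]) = 98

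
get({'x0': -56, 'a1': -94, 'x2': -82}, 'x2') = -82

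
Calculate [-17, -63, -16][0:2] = [-17, -63]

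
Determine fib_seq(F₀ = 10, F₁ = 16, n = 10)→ F_2 = F_1 + F_0 = 26
F_3 = F_2 + F_1 = 42
F_4 = F_3 + F_2 = 68
...
= [10, 16, 26, 42, 68, 110, 178, 288, 466, 754]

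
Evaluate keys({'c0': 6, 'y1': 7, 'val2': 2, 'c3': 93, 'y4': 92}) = ['c0', 'y1', 'val2', 'c3', 'y4']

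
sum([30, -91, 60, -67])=30 + (-91) + 60 + (-67)
= -68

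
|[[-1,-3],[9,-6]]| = 33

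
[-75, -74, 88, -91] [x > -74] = [88]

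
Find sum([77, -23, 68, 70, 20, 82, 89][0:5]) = slice → [77, -23, 68, 70, 20]
77 + (-23) + 68 + 70 + 20
= 212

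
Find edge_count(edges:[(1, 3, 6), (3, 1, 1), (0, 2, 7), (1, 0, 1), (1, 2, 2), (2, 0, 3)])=6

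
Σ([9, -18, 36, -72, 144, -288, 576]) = 9 + -18 + 36 + -72 + 144 + -288 + 576
= 387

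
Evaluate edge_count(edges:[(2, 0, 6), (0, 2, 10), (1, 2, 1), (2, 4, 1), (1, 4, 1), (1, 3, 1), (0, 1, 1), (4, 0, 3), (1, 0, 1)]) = 9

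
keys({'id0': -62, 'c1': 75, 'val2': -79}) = ['id0', 'c1', 'val2']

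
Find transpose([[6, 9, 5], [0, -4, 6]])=[[6, 0], [9, -4], [5, 6]]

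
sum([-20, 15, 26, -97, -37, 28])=(-20) + 15 + 26 + (-97) + (-37) + 28
= -85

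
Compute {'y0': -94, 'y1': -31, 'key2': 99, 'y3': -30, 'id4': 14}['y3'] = -30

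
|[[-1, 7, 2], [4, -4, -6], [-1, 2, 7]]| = -130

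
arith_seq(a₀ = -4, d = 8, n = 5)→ a_0 = -4 + 0*8 = -4
a_1 = -4 + 1*8 = 4
a_2 = -4 + 2*8 = 12
...
= [-4, 4, 12, 20, 28]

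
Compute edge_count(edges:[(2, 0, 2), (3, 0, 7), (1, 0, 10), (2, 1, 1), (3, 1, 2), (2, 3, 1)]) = 6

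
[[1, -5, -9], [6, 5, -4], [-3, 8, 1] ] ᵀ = [[1, 6, -3], [-5, 5, 8], [-9, -4, 1]]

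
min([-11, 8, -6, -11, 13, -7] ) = -11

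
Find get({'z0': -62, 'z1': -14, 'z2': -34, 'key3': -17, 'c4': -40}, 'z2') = -34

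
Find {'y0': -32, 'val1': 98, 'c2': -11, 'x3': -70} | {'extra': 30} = {'y0': -32, 'val1': 98, 'c2': -11, 'x3': -70, 'extra': 30}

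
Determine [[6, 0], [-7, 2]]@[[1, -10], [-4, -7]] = [[6, -60], [-15, 56]]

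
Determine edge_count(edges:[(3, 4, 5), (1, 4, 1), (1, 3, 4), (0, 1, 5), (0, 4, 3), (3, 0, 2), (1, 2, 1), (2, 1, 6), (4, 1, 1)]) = 9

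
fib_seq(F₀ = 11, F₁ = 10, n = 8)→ [11, 10, 21, 31, 52, 83, 135, 218]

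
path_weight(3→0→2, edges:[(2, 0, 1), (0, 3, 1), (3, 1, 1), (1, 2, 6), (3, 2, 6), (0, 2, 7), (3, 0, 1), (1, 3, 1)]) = 8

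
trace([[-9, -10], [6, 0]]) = diagonal: (-9) + 0
= -9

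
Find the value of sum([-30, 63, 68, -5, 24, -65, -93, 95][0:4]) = 96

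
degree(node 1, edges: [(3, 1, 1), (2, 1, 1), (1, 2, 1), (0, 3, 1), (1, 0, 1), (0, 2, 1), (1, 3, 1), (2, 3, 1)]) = incident: (3,1), (2,1), (1,2), (1,0), (1,3)
= 5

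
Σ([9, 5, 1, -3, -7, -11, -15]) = -21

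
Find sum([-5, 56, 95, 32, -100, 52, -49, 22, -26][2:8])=52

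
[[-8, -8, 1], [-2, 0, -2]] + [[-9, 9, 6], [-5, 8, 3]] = [[-17, 1, 7], [-7, 8, 1]]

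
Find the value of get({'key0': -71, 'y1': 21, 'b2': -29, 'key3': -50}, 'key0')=-71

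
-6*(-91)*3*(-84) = -137592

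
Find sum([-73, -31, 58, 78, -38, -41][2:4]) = slice → [58, 78]
58 + 78
= 136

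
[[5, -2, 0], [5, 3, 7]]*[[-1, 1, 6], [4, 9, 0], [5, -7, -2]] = [[-13, -13, 30], [42, -17, 16]]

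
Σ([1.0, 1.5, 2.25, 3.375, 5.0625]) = 13.1875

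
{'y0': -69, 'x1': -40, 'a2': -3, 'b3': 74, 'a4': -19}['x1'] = -40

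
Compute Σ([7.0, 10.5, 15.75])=33.25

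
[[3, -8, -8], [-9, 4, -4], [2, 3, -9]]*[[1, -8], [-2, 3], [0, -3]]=C[0][0] = (3)*(1) + (-8)*(-2) + (-8)*(0) = 19
C[0][1] = (3)*(-8) + (-8)*(3) + (-8)*(-3) = -24
C[1][0] = (-9)*(1) + (4)*(-2) + (-4)*(0) = -17
C[1][1] = (-9)*(-8) + (4)*(3) + (-4)*(-3) = 96
C[2][0] = (2)*(1) + (3)*(-2) + (-9)*(0) = -4
C[2][1] = (2)*(-8) + (3)*(3) + (-9)*(-3) = 20
= [[19, -24], [-17, 96], [-4, 20]]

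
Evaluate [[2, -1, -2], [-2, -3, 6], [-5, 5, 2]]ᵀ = [[2, -2, -5], [-1, -3, 5], [-2, 6, 2]]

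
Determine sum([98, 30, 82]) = 210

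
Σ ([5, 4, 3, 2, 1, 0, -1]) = 5 + 4 + 3 + 2 + 1 + 0 + (-1)
= 14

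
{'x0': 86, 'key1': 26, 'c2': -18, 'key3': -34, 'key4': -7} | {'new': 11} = {'x0': 86, 'key1': 26, 'c2': -18, 'key3': -34, 'key4': -7, 'new': 11}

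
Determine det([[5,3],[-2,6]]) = 36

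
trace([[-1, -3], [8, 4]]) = 3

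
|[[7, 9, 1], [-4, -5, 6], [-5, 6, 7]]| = -564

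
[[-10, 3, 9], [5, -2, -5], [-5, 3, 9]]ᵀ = [[-10, 5, -5], [3, -2, 3], [9, -5, 9]]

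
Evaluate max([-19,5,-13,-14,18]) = 18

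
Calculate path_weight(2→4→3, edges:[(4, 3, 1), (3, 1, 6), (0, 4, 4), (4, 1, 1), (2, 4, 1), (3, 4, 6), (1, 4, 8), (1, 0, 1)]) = 2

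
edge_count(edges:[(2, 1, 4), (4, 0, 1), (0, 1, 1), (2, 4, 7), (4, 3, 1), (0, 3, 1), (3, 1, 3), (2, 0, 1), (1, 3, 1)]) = 9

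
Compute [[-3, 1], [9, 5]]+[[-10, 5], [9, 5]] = [[-13, 6], [18, 10]]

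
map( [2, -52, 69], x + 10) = 2+10=12, -52+10=-42, 69+10=79
= [12, -42, 79]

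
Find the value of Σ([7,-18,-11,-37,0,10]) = 7 + (-18) + (-11) + (-37) + 0 + 10
= -49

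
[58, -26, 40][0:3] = [58, -26, 40]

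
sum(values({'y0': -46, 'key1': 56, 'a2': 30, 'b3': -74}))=-34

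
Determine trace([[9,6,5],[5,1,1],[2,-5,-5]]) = diagonal: 9 + 1 + (-5)
= 5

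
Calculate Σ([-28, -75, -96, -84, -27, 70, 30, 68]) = -142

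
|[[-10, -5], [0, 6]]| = (-10)*(6) - (-5)*(0)
= -60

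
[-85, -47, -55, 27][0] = -85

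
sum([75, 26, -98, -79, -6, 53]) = 75 + 26 + (-98) + (-79) + (-6) + 53
= -29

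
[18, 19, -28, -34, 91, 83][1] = 19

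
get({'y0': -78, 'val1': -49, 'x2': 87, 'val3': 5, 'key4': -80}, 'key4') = -80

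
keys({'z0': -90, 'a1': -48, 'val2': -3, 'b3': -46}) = ['z0', 'a1', 'val2', 'b3']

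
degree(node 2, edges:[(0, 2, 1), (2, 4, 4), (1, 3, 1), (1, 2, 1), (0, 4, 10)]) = 3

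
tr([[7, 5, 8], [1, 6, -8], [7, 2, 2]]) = 15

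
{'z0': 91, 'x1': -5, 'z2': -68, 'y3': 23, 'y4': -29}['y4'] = -29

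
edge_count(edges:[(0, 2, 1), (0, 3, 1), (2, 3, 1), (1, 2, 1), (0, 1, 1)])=5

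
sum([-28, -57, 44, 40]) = (-28) + (-57) + 44 + 40
= -1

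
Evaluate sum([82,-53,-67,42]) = 82 + (-53) + (-67) + 42
= 4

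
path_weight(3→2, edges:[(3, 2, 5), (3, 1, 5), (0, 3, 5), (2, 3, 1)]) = w(3→2)=5
= 5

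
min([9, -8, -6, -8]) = -8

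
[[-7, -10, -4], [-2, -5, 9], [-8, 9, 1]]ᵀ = [[-7, -2, -8], [-10, -5, 9], [-4, 9, 1]]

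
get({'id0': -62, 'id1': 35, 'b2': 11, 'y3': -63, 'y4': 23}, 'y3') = -63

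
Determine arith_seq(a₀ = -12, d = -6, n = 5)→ a_0 = -12 + 0*-6 = -12
a_1 = -12 + 1*-6 = -18
a_2 = -12 + 2*-6 = -24
...
= [-12, -18, -24, -30, -36]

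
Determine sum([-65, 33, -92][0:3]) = slice → [-65, 33, -92]
(-65) + 33 + (-92)
= -124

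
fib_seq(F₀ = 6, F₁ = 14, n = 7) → [6, 14, 20, 34, 54, 88, 142]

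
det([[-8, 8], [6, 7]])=(-8)*(7) - (8)*(6)
= -104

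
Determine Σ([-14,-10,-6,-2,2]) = -30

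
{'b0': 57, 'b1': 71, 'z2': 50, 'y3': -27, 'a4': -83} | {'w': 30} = {'b0': 57, 'b1': 71, 'z2': 50, 'y3': -27, 'a4': -83, 'w': 30}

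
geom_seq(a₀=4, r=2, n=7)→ [4, 8, 16, 32, 64, 128, 256]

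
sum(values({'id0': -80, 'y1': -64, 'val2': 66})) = (-80) + (-64) + 66
= -78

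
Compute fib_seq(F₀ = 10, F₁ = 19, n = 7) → [10, 19, 29, 48, 77, 125, 202]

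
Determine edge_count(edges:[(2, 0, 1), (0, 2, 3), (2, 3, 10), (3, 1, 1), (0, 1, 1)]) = 5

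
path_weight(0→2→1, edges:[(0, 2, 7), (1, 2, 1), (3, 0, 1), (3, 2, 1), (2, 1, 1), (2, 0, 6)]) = w(0→2)=7 + w(2→1)=1
= 8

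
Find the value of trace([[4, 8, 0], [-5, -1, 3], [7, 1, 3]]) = diagonal: 4 + (-1) + 3
= 6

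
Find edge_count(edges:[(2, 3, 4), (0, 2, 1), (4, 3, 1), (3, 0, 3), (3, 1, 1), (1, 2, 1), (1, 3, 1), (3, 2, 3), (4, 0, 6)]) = 9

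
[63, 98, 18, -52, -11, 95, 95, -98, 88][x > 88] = keep x where x > 88: 63✗, 98✓, 18✗, -52✗, -11✗, 95✓, 95✓, -98✗, 88✗
= [98, 95, 95]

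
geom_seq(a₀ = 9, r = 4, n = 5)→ a_0 = 9*4^0 = 9
a_1 = 9*4^1 = 36
a_2 = 9*4^2 = 144
...
= [9, 36, 144, 576, 2304]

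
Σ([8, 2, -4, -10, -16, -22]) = 8 + 2 + (-4) + (-10) + (-16) + (-22)
= -42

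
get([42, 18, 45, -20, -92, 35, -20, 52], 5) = 35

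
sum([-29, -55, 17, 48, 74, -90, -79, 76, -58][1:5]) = 84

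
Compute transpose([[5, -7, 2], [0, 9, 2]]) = [[5, 0], [-7, 9], [2, 2]]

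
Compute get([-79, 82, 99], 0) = -79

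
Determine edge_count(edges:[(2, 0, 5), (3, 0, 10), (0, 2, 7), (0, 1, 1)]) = 4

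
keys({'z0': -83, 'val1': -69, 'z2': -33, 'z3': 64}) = ['z0', 'val1', 'z2', 'z3']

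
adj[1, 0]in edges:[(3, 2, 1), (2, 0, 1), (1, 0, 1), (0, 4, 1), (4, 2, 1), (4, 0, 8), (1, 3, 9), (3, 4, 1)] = 1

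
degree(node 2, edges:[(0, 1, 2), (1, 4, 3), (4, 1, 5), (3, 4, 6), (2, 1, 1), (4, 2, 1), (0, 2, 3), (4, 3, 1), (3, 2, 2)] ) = 4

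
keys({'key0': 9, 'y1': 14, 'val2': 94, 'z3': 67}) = ['key0', 'y1', 'val2', 'z3']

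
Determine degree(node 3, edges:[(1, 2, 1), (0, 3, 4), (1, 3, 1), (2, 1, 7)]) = 2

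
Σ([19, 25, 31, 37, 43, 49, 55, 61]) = 19 + 25 + 31 + 37 + 43 + 49 + 55 + 61
= 320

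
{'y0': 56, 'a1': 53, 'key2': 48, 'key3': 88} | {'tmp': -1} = {'y0': 56, 'a1': 53, 'key2': 48, 'key3': 88, 'tmp': -1}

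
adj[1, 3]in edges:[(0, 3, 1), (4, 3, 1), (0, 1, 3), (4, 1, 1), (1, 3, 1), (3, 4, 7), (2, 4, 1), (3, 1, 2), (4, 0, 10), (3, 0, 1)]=1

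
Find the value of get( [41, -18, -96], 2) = -96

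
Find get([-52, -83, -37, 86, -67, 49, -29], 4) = -67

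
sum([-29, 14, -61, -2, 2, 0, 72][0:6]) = -76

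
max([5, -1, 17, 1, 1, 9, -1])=17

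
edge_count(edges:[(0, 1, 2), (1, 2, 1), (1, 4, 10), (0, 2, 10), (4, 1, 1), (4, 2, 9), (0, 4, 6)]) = 7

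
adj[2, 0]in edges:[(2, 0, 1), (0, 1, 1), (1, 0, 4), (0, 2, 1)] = 1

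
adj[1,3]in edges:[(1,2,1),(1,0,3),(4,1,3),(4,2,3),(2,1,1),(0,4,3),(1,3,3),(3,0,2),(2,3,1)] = 3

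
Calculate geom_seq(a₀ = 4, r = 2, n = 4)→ a_0 = 4*2^0 = 4
a_1 = 4*2^1 = 8
a_2 = 4*2^2 = 16
...
= [4, 8, 16, 32]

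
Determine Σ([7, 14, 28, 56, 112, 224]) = 441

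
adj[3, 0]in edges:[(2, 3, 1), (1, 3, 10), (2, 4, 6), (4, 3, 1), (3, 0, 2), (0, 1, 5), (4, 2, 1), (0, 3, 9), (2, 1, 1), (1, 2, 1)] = 2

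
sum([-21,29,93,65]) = (-21) + 29 + 93 + 65
= 166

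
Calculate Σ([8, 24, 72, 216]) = 8 + 24 + 72 + 216
= 320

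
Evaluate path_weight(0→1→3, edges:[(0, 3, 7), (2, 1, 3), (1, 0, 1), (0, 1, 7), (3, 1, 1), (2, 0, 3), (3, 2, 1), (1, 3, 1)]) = 8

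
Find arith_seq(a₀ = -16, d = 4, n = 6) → a_0 = -16 + 0*4 = -16
a_1 = -16 + 1*4 = -12
a_2 = -16 + 2*4 = -8
...
= [-16, -12, -8, -4, 0, 4]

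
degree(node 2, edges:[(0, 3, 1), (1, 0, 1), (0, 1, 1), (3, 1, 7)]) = incident: none
= 0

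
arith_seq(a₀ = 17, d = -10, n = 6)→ a_0 = 17 + 0*-10 = 17
a_1 = 17 + 1*-10 = 7
a_2 = 17 + 2*-10 = -3
...
= [17, 7, -3, -13, -23, -33]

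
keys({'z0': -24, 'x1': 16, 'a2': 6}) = ['z0', 'x1', 'a2']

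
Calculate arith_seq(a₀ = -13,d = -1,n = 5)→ [-13, -14, -15, -16, -17]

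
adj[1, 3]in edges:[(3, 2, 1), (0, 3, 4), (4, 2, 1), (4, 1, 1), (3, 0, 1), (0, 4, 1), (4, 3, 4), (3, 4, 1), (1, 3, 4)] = 4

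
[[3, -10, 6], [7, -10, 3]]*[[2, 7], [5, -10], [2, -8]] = C[0][0] = (3)*(2) + (-10)*(5) + (6)*(2) = -32
C[0][1] = (3)*(7) + (-10)*(-10) + (6)*(-8) = 73
C[1][0] = (7)*(2) + (-10)*(5) + (3)*(2) = -30
C[1][1] = (7)*(7) + (-10)*(-10) + (3)*(-8) = 125
= [[-32, 73], [-30, 125]]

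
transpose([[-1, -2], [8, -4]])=[[-1, 8], [-2, -4]]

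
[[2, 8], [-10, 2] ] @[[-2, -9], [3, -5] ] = C[0][0] = (2)*(-2) + (8)*(3) = 20
C[0][1] = (2)*(-9) + (8)*(-5) = -58
C[1][0] = (-10)*(-2) + (2)*(3) = 26
C[1][1] = (-10)*(-9) + (2)*(-5) = 80
= [[20, -58], [26, 80]]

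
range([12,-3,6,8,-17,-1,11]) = 29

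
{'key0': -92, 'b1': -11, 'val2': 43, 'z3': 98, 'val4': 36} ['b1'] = -11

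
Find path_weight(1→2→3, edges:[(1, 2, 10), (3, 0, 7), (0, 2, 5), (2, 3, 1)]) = w(1→2)=10 + w(2→3)=1
= 11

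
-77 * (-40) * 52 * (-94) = -15055040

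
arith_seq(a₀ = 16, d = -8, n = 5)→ a_0 = 16 + 0*-8 = 16
a_1 = 16 + 1*-8 = 8
a_2 = 16 + 2*-8 = 0
...
= [16, 8, 0, -8, -16]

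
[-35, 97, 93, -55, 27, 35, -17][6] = -17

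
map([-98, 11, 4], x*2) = -98*2=-196, 11*2=22, 4*2=8
= [-196, 22, 8]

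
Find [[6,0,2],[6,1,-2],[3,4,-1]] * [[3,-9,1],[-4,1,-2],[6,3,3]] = C[0][0] = (6)*(3) + (0)*(-4) + (2)*(6) = 30
C[0][1] = (6)*(-9) + (0)*(1) + (2)*(3) = -48
C[0][2] = (6)*(1) + (0)*(-2) + (2)*(3) = 12
C[1][0] = (6)*(3) + (1)*(-4) + (-2)*(6) = 2
C[1][1] = (6)*(-9) + (1)*(1) + (-2)*(3) = -59
C[1][2] = (6)*(1) + (1)*(-2) + (-2)*(3) = -2
... (3 more cells)
= [[30, -48, 12], [2, -59, -2], [-13, -26, -8]]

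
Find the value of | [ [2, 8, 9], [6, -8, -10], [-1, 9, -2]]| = 802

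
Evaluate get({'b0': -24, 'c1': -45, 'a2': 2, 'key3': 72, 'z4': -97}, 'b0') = -24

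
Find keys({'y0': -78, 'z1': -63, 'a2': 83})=['y0', 'z1', 'a2']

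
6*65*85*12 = 397800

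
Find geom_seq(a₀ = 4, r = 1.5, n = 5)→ [4.0, 6.0, 9.0, 13.5, 20.25]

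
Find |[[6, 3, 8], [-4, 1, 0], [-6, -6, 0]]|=240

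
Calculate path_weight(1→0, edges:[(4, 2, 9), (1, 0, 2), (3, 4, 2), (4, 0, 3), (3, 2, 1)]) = 2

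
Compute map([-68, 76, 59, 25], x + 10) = [-58, 86, 69, 35]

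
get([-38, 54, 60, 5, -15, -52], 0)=-38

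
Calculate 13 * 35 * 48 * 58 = 1266720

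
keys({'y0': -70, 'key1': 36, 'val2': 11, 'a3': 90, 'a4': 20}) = ['y0', 'key1', 'val2', 'a3', 'a4']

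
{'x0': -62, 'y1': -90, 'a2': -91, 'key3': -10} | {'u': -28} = {'x0': -62, 'y1': -90, 'a2': -91, 'key3': -10, 'u': -28}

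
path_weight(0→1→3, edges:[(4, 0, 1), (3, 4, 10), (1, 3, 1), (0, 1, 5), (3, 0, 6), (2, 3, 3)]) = 6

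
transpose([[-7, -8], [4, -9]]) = [[-7, 4], [-8, -9]]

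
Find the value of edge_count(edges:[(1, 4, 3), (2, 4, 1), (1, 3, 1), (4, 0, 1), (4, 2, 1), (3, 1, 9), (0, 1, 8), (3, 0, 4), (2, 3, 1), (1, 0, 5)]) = 10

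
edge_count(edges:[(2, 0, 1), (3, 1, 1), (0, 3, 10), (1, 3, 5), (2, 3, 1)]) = 5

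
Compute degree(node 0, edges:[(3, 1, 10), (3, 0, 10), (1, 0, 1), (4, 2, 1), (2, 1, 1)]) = 2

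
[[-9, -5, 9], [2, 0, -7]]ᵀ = [[-9, 2], [-5, 0], [9, -7]]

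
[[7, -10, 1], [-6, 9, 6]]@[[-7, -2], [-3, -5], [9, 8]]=[[-10, 44], [69, 15]]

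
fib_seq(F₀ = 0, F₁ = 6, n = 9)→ F_2 = F_1 + F_0 = 6
F_3 = F_2 + F_1 = 12
F_4 = F_3 + F_2 = 18
...
= [0, 6, 6, 12, 18, 30, 48, 78, 126]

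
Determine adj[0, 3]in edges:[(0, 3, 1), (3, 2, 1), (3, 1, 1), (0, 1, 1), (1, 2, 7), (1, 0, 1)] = 1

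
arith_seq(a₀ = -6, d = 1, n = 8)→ [-6, -5, -4, -3, -2, -1, 0, 1]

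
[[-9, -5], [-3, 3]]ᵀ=[[-9, -3], [-5, 3]]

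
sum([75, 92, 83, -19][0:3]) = slice → [75, 92, 83]
75 + 92 + 83
= 250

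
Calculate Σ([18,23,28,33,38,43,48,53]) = 18 + 23 + 28 + 33 + 38 + 43 + 48 + 53
= 284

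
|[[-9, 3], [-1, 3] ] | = -24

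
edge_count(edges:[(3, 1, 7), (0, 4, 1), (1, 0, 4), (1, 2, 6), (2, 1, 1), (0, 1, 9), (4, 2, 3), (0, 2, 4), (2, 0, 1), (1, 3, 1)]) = 10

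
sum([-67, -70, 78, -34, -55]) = (-67) + (-70) + 78 + (-34) + (-55)
= -148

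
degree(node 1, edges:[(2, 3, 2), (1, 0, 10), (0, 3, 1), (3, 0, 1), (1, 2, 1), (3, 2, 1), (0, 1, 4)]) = 3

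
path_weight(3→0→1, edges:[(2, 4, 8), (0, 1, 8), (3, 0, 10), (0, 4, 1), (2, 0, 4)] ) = 18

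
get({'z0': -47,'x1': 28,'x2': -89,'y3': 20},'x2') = -89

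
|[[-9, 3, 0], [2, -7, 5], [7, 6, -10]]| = (1)*(-9)*det([[-7, 5], [6, -10]]) + (-1)*(3)*det([[2, 5], [7, -10]]) + (1)*(0)*det([[2, -7], [7, 6]])
= -360 + 165 + 0
= -195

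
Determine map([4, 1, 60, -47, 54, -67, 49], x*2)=[8, 2, 120, -94, 108, -134, 98]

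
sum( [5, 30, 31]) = 66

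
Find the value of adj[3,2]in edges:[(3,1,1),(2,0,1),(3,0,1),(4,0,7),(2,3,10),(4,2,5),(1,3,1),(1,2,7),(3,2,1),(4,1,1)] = 1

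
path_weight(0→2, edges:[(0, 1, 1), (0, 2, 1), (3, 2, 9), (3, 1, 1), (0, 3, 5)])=1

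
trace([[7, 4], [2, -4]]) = 3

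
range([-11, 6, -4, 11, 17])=28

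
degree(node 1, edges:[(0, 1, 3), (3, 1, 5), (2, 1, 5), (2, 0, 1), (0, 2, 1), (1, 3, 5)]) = 4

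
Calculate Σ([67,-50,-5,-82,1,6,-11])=-74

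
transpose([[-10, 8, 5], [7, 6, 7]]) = [[-10, 7], [8, 6], [5, 7]]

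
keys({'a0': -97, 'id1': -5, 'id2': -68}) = ['a0', 'id1', 'id2']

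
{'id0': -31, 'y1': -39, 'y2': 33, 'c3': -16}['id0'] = -31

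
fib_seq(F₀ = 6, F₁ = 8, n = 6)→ F_2 = F_1 + F_0 = 14
F_3 = F_2 + F_1 = 22
F_4 = F_3 + F_2 = 36
...
= [6, 8, 14, 22, 36, 58]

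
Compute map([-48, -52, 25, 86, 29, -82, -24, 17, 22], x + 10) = -48+10=-38, -52+10=-42, 25+10=35, 86+10=96, 29+10=39, -82+10=-72, -24+10=-14, 17+10=27, 22+10=32
= [-38, -42, 35, 96, 39, -72, -14, 27, 32]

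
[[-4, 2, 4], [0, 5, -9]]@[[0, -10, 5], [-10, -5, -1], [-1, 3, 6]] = C[0][0] = (-4)*(0) + (2)*(-10) + (4)*(-1) = -24
C[0][1] = (-4)*(-10) + (2)*(-5) + (4)*(3) = 42
C[0][2] = (-4)*(5) + (2)*(-1) + (4)*(6) = 2
C[1][0] = (0)*(0) + (5)*(-10) + (-9)*(-1) = -41
C[1][1] = (0)*(-10) + (5)*(-5) + (-9)*(3) = -52
C[1][2] = (0)*(5) + (5)*(-1) + (-9)*(6) = -59
= [[-24, 42, 2], [-41, -52, -59]]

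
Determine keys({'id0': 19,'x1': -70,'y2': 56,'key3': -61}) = ['id0', 'x1', 'y2', 'key3']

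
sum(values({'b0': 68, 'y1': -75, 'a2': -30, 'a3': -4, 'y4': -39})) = 68 + (-75) + (-30) + (-4) + (-39)
= -80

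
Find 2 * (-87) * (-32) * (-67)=-373056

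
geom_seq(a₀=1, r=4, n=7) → [1, 4, 16, 64, 256, 1024, 4096]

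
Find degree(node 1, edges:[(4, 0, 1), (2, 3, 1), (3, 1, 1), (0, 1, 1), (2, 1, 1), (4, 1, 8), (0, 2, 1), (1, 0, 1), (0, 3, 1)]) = incident: (3,1), (0,1), (2,1), (4,1), (1,0)
= 5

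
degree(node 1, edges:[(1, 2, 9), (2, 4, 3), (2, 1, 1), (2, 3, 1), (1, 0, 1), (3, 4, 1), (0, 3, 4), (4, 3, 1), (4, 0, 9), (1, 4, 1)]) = 4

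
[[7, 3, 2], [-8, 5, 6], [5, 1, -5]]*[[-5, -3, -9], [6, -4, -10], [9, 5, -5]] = C[0][0] = (7)*(-5) + (3)*(6) + (2)*(9) = 1
C[0][1] = (7)*(-3) + (3)*(-4) + (2)*(5) = -23
C[0][2] = (7)*(-9) + (3)*(-10) + (2)*(-5) = -103
C[1][0] = (-8)*(-5) + (5)*(6) + (6)*(9) = 124
C[1][1] = (-8)*(-3) + (5)*(-4) + (6)*(5) = 34
C[1][2] = (-8)*(-9) + (5)*(-10) + (6)*(-5) = -8
... (3 more cells)
= [[1, -23, -103], [124, 34, -8], [-64, -44, -30]]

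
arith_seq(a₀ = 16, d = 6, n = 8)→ [16, 22, 28, 34, 40, 46, 52, 58]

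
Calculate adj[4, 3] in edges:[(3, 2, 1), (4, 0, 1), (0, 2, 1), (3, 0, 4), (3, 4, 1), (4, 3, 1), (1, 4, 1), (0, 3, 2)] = 1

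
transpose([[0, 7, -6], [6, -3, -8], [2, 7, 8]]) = [[0, 6, 2], [7, -3, 7], [-6, -8, 8]]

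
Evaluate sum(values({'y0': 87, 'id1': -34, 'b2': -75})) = 87 + (-34) + (-75)
= -22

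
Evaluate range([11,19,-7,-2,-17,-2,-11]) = 36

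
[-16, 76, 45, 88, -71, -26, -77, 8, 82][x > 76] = [88, 82]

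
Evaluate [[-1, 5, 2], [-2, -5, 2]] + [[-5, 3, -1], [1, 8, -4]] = [[-6, 8, 1], [-1, 3, -2]]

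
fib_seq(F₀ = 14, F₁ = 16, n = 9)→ F_2 = F_1 + F_0 = 30
F_3 = F_2 + F_1 = 46
F_4 = F_3 + F_2 = 76
...
= [14, 16, 30, 46, 76, 122, 198, 320, 518]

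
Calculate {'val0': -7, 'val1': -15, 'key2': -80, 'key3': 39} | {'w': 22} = {'val0': -7, 'val1': -15, 'key2': -80, 'key3': 39, 'w': 22}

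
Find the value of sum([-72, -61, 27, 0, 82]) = -24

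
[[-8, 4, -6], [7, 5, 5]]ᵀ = [[-8, 7], [4, 5], [-6, 5]]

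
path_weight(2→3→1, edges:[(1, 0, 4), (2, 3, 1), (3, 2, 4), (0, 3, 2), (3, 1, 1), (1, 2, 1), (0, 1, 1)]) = 2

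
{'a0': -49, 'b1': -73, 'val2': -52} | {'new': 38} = {'a0': -49, 'b1': -73, 'val2': -52, 'new': 38}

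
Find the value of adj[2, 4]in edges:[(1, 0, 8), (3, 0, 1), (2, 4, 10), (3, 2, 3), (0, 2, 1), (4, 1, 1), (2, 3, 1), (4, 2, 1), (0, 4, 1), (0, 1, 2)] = 10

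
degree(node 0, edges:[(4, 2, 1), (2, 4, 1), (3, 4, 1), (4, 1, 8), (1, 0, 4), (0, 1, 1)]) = 2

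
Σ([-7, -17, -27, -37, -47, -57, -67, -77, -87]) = (-7) + (-17) + (-27) + (-37) + (-47) + (-57) + (-67) + (-77) + (-87)
= -423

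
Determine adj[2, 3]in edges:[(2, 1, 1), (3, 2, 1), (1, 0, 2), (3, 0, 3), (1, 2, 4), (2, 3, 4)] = 4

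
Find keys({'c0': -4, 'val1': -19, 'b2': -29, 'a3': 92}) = ['c0', 'val1', 'b2', 'a3']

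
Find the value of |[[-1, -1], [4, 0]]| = (-1)*(0) - (-1)*(4)
= 4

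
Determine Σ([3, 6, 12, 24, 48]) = 93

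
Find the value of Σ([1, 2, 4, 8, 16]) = 31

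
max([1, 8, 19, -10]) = 19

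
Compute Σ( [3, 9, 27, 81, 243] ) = 3 + 9 + 27 + 81 + 243
= 363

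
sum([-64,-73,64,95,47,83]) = 152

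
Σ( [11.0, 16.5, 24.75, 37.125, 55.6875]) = 145.0625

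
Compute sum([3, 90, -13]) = 3 + 90 + (-13)
= 80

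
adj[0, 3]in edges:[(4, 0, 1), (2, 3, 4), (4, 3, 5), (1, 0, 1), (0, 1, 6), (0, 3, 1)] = 1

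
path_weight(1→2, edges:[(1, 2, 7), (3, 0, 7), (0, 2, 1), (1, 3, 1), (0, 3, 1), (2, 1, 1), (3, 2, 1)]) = w(1→2)=7
= 7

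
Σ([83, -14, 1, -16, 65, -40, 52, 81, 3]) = 215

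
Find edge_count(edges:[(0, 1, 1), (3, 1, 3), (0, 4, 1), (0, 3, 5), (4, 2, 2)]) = 5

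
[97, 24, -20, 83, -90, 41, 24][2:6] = [-20, 83, -90, 41]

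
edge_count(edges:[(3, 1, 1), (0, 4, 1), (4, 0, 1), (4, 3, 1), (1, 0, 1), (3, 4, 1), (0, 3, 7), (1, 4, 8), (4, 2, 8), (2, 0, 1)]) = 10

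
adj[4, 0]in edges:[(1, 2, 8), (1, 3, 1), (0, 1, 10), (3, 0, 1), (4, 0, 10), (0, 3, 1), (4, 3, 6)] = 10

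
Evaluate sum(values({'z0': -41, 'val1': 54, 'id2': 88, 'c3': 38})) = 139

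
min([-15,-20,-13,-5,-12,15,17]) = -20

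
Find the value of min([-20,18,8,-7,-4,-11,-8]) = -20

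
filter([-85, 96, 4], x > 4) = [96]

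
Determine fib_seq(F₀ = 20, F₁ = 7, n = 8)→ F_2 = F_1 + F_0 = 27
F_3 = F_2 + F_1 = 34
F_4 = F_3 + F_2 = 61
...
= [20, 7, 27, 34, 61, 95, 156, 251]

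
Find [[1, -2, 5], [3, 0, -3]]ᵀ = [[1, 3], [-2, 0], [5, -3]]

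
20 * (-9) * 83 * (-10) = 149400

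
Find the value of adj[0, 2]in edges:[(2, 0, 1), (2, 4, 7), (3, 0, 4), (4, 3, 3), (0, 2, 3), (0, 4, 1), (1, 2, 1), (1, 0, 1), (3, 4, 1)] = 3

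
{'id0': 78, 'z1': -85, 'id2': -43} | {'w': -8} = {'id0': 78, 'z1': -85, 'id2': -43, 'w': -8}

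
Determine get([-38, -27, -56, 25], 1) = -27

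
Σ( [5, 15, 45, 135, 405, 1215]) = 5 + 15 + 45 + 135 + 405 + 1215
= 1820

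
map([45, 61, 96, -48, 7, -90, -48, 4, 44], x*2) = [90, 122, 192, -96, 14, -180, -96, 8, 88]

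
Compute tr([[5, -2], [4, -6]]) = -1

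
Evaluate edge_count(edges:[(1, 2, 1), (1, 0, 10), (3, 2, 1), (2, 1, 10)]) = 4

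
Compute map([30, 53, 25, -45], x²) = (30)²=900, (53)²=2809, (25)²=625, (-45)²=2025
= [900, 2809, 625, 2025]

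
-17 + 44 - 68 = -41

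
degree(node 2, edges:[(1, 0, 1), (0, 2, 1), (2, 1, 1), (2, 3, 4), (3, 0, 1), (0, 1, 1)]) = 3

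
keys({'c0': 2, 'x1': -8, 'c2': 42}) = ['c0', 'x1', 'c2']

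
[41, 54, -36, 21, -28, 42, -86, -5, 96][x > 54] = [96]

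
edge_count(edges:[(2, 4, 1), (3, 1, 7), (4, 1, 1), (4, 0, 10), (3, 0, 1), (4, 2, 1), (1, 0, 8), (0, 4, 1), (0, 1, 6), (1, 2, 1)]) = 10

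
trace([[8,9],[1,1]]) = diagonal: 8 + 1
= 9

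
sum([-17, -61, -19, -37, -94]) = (-17) + (-61) + (-19) + (-37) + (-94)
= -228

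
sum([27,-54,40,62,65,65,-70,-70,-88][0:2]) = -27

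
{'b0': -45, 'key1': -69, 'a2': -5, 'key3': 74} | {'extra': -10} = {'b0': -45, 'key1': -69, 'a2': -5, 'key3': 74, 'extra': -10}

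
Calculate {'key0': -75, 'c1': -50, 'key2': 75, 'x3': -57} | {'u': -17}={'key0': -75, 'c1': -50, 'key2': 75, 'x3': -57, 'u': -17}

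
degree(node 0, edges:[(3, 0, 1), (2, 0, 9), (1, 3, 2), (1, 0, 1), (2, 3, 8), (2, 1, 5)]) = 3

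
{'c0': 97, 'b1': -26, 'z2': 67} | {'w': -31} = {'c0': 97, 'b1': -26, 'z2': 67, 'w': -31}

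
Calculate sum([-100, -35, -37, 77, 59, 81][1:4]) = 5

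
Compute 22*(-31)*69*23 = -1082334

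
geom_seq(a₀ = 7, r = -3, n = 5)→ a_0 = 7*(-3)^0 = 7
a_1 = 7*(-3)^1 = -21
a_2 = 7*(-3)^2 = 63
...
= [7, -21, 63, -189, 567]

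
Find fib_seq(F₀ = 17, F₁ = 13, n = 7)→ [17, 13, 30, 43, 73, 116, 189]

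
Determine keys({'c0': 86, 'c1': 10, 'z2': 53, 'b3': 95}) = ['c0', 'c1', 'z2', 'b3']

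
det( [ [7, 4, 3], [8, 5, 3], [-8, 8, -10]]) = (1)*(7)*det([[5, 3], [8, -10]]) + (-1)*(4)*det([[8, 3], [-8, -10]]) + (1)*(3)*det([[8, 5], [-8, 8]])
= -518 + 224 + 312
= 18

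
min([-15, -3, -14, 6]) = -15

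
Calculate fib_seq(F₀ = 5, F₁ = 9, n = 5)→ F_2 = F_1 + F_0 = 14
F_3 = F_2 + F_1 = 23
F_4 = F_3 + F_2 = 37
= [5, 9, 14, 23, 37]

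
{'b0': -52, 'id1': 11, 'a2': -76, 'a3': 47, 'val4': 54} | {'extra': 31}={'b0': -52, 'id1': 11, 'a2': -76, 'a3': 47, 'val4': 54, 'extra': 31}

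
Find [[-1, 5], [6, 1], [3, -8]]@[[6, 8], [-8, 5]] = [[-46, 17], [28, 53], [82, -16]]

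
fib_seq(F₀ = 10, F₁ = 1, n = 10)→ F_2 = F_1 + F_0 = 11
F_3 = F_2 + F_1 = 12
F_4 = F_3 + F_2 = 23
...
= [10, 1, 11, 12, 23, 35, 58, 93, 151, 244]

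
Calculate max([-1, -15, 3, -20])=3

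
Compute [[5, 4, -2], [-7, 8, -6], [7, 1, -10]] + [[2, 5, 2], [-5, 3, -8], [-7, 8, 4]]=[[7, 9, 0], [-12, 11, -14], [0, 9, -6]]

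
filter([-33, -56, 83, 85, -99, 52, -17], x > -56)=keep x where x > -56: -33✓, -56✗, 83✓, 85✓, -99✗, 52✓, -17✓
= [-33, 83, 85, 52, -17]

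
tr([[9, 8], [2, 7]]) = diagonal: 9 + 7
= 16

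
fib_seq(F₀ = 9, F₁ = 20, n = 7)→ F_2 = F_1 + F_0 = 29
F_3 = F_2 + F_1 = 49
F_4 = F_3 + F_2 = 78
...
= [9, 20, 29, 49, 78, 127, 205]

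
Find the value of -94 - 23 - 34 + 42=-109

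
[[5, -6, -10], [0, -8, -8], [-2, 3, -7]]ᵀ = [[5, 0, -2], [-6, -8, 3], [-10, -8, -7]]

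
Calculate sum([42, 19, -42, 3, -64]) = -42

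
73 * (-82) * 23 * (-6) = 826068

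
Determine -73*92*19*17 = -2169268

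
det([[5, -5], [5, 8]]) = (5)*(8) - (-5)*(5)
= 65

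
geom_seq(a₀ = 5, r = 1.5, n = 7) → a_0 = 5*1.5^0 = 5.0
a_1 = 5*1.5^1 = 7.5
a_2 = 5*1.5^2 = 11.25
...
= [5.0, 7.5, 11.25, 16.875, 25.3125, 37.96875, 56.953125]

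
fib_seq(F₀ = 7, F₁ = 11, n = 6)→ [7, 11, 18, 29, 47, 76]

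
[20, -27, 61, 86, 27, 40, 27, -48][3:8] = [86, 27, 40, 27, -48]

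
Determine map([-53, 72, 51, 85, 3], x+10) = [-43, 82, 61, 95, 13]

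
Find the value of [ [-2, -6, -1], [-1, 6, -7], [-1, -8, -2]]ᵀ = [[-2, -1, -1], [-6, 6, -8], [-1, -7, -2]]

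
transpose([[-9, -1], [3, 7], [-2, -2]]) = [[-9, 3, -2], [-1, 7, -2]]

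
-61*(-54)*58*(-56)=-10698912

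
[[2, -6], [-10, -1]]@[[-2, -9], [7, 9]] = C[0][0] = (2)*(-2) + (-6)*(7) = -46
C[0][1] = (2)*(-9) + (-6)*(9) = -72
C[1][0] = (-10)*(-2) + (-1)*(7) = 13
C[1][1] = (-10)*(-9) + (-1)*(9) = 81
= [[-46, -72], [13, 81]]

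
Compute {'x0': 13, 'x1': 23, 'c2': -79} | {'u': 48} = {'x0': 13, 'x1': 23, 'c2': -79, 'u': 48}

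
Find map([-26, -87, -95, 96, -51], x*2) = [-52, -174, -190, 192, -102]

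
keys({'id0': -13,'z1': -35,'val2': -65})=['id0', 'z1', 'val2']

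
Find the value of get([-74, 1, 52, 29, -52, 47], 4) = -52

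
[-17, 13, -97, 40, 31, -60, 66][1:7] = [13, -97, 40, 31, -60, 66]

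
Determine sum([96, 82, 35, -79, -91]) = 43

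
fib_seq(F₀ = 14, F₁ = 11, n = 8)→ F_2 = F_1 + F_0 = 25
F_3 = F_2 + F_1 = 36
F_4 = F_3 + F_2 = 61
...
= [14, 11, 25, 36, 61, 97, 158, 255]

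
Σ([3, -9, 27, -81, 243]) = 183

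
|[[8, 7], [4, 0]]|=(8)*(0) - (7)*(4)
= -28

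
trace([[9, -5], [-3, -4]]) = 5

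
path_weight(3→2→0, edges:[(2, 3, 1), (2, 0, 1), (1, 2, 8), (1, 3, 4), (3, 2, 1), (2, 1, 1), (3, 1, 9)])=2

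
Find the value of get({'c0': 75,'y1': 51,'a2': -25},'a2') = -25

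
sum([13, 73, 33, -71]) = 48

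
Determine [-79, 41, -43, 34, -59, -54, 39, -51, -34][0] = -79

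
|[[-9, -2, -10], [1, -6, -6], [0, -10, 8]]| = 1088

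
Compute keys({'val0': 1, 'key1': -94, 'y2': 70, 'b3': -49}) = ['val0', 'key1', 'y2', 'b3']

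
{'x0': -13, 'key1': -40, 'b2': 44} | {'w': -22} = {'x0': -13, 'key1': -40, 'b2': 44, 'w': -22}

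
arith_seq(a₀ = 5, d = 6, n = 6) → a_0 = 5 + 0*6 = 5
a_1 = 5 + 1*6 = 11
a_2 = 5 + 2*6 = 17
...
= [5, 11, 17, 23, 29, 35]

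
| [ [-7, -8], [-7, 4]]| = -84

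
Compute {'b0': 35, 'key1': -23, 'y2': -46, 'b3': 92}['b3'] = 92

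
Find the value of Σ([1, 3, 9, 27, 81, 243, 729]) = 1093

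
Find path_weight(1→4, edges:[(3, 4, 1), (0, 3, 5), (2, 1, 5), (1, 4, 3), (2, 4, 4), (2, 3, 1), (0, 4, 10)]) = w(1→4)=3
= 3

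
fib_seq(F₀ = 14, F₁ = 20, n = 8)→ [14, 20, 34, 54, 88, 142, 230, 372]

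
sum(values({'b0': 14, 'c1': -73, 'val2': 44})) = 14 + (-73) + 44
= -15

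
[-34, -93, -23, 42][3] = 42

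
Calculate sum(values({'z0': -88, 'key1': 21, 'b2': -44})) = (-88) + 21 + (-44)
= -111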